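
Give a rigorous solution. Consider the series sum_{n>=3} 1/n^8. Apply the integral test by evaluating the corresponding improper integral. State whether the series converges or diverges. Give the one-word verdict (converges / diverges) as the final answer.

Let f(x) = x^(-8). Then f is positive, continuous, and decreasing on [3, infinity), so the integral test applies.
Compute the improper integral int_{3}^infinity f(x) dx:
  antiderivative F(x) = -1/(7*x^7).
  As x -> infinity, F(x) -> 0 (since p = 8 > 1).
  So int = F(infinity) - F(3) = 0 - (-1/15309) = 1/15309.
  Finite, so by the integral test, the series converges.

converges


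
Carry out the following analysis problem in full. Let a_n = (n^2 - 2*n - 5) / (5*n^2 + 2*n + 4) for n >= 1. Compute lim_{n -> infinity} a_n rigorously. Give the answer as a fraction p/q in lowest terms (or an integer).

Divide numerator and denominator by n^2, the highest power:
numerator / n^2 = 1 - 2/n - 5/n^2
denominator / n^2 = 5 + 2/n + 4/n^2
As n -> infinity, all terms of the form c/n^k (k >= 1) tend to 0.
So numerator / n^2 -> 1 and denominator / n^2 -> 5.
Therefore lim a_n = 1/5.

1/5


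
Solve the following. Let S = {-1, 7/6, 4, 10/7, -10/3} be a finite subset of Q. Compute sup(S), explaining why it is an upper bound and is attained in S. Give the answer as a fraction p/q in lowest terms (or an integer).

S is finite, so sup(S) = max(S).
Sorted decreasing:
4, 10/7, 7/6, -1, -10/3
The extremum is 4.
For every x in S, x <= 4. And 4 is in S, so it is attained.
Therefore sup(S) = 4.

4


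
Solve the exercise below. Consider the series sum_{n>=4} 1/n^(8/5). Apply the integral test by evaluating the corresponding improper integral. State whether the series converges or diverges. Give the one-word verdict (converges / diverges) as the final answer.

Let f(x) = x^(-8/5). Then f is positive, continuous, and decreasing on [4, infinity), so the integral test applies.
Compute the improper integral int_{4}^infinity f(x) dx:
  antiderivative F(x) = -5/(3*x^(3/5)).
  As x -> infinity, F(x) -> 0 (since p = 8/5 > 1).
  So int = F(infinity) - F(4) = 0 - (-5*2^(4/5)/12) = 5*2^(4/5)/12.
  Finite, so by the integral test, the series converges.

converges


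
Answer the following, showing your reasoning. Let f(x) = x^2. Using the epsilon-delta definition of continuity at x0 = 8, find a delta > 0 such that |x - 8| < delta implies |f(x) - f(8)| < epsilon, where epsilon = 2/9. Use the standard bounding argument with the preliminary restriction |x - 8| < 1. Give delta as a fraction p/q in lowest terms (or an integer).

Factor: |x^2 - (8)^2| = |x - 8| * |x + 8|.
Impose |x - 8| < 1 first. Then |x + 8| = |(x - 8) + 2*(8)| <= |x - 8| + 2*|8| < 1 + 16 = 17.
So |x^2 - (8)^2| < delta * 17.
We need delta * 17 <= 2/9, i.e. delta <= 2/9/17 = 2/153.
Since 2/153 < 1, this is tighter than 1; take delta = 2/153.
So delta = 2/153 works.

2/153


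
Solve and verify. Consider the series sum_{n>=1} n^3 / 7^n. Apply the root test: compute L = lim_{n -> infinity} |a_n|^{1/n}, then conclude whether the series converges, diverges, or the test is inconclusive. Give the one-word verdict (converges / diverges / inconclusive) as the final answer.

Let a_n denote the general term. Form |a_n|^(1/n) and simplify:
|a_n|^(1/n) = n^(3/n)/7
Take the limit as n -> infinity: L = 1/7.
Since L = 1/7 < 1, the root test implies convergence.

converges


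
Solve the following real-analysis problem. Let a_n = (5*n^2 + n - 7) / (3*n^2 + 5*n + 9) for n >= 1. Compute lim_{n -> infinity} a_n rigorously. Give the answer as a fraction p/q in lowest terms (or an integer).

Divide numerator and denominator by n^2, the highest power:
numerator / n^2 = 5 + 1/n - 7/n^2
denominator / n^2 = 3 + 5/n + 9/n^2
As n -> infinity, all terms of the form c/n^k (k >= 1) tend to 0.
So numerator / n^2 -> 5 and denominator / n^2 -> 3.
Therefore lim a_n = 5/3.

5/3


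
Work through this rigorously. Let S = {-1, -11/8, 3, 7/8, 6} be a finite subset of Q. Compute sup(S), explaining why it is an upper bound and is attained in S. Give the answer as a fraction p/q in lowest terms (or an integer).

S is finite, so sup(S) = max(S).
Sorted decreasing:
6, 3, 7/8, -1, -11/8
The extremum is 6.
For every x in S, x <= 6. And 6 is in S, so it is attained.
Therefore sup(S) = 6.

6


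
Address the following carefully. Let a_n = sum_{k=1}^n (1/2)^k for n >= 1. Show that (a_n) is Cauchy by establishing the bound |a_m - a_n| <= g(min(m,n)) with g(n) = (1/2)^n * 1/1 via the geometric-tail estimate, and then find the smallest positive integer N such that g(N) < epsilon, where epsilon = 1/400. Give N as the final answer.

For m > n >= 1: |a_m - a_n| = sum_{k=n+1}^m (1/2)^k < sum_{k=n+1}^infinity (1/2)^k = (1/2)^(n+1) / (1 - 1/2) = (1/2)^n * (1/2) * (2/1) = (1/2)^n * 1/1.
So g(n) = (1/2)^n / 1. Since g(n) -> 0, (a_n) is Cauchy.
Now solve g(N) < 1/400: (1/2)^N / 1 < 1/400 <=> 2^N > 1 / (1 * 1/400) = 400.
Check powers of 2: 2^8 = 256 <= 400, 2^9 = 512 > 400.
So the smallest such N is 9. Check: g(9) = 1/(1 * 512) = 1/512 < 1/400.

9


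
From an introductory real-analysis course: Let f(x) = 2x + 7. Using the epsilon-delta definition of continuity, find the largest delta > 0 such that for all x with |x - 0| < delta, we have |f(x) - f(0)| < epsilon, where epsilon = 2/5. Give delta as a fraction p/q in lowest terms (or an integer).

We compute f(0) = 2*(0) + 7 = 7.
|f(x) - f(0)| = |2x + 7 - (7)| = |2(x - 0)| = 2|x - 0|.
We need 2|x - 0| < 2/5, i.e. |x - 0| < 2/5 / 2 = 1/5.
So any delta <= 1/5 works. Conversely, if delta > 1/5, then x = 0 + 1/5 satisfies |x - 0| = 1/5 < delta but |f(x) - f(0)| = 2 * 1/5 = 2/5, which is not < 2/5; so no larger delta works.
Hence the largest such delta is 1/5.

1/5


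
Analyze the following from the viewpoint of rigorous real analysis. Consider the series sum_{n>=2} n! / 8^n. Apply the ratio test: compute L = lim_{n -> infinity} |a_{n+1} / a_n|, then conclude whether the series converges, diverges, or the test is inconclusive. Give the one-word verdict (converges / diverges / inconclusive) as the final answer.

Let a_n denote the general term. Form the ratio a_{n+1}/a_n and simplify:
a_{n+1}/a_n = n/8 + 1/8
Take the limit as n -> infinity: L = infinity.
Since L = infinity > 1 (or L = infinity), the ratio test implies the series diverges.

diverges


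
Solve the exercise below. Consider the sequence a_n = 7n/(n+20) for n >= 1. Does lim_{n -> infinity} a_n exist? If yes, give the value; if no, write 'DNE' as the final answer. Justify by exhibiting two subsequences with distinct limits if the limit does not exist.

Examine the behaviour of a_n along subsequences.
Even-n subsequence a_{2k} = 7(2k)/(2k+20) -> 7. Odd-n subsequence a_{2k+1} = 7(2k+1)/(2k+21) -> 7. Both tend to 7, which suggests the limit is 7; verify directly.
|a_n - 7| = |7n - 7(n+20)| / (n+20) = 140/(n+20) < 140/n for every n >= 1.
Given epsilon > 0, choose a positive integer N > 140/epsilon. Then for all n >= N, |a_n - 7| < 140/n <= 140/N < epsilon.
So by the definition of the limit, lim a_n exists and equals 7.

7


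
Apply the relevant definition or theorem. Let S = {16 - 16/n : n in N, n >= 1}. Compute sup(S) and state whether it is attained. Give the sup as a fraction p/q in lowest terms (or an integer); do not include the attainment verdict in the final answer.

Analysis:
- Values: 0, 8, 32/3, 12, ... strictly increasing.
- Minimum is 0 (n=1); inf = 0 (attained).
- 16 - 16/n -> 16 from below; sup = 16, not attained.
Conclusion: sup(S) = 16, not attained in S.

16


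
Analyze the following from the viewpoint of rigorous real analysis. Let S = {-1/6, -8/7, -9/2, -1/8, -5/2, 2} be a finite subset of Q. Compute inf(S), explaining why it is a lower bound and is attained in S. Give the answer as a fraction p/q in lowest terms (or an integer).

S is finite, so inf(S) = min(S).
Sorted increasing:
-9/2, -5/2, -8/7, -1/6, -1/8, 2
The extremum is -9/2.
For every x in S, x >= -9/2. And -9/2 is in S, so it is attained.
Therefore inf(S) = -9/2.

-9/2


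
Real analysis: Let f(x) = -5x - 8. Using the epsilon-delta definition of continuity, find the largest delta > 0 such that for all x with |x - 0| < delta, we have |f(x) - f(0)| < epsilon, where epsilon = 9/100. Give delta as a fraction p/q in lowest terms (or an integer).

We compute f(0) = -5*(0) - 8 = -8.
|f(x) - f(0)| = |-5x - 8 - (-8)| = |-5(x - 0)| = 5|x - 0|.
We need 5|x - 0| < 9/100, i.e. |x - 0| < 9/100 / 5 = 9/500.
So any delta <= 9/500 works. Conversely, if delta > 9/500, then x = 0 + 9/500 satisfies |x - 0| = 9/500 < delta but |f(x) - f(0)| = 5 * 9/500 = 9/100, which is not < 9/100; so no larger delta works.
Hence the largest such delta is 9/500.

9/500


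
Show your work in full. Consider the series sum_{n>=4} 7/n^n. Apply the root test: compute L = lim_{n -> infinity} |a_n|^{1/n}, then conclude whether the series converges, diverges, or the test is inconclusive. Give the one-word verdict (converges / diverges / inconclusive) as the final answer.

Let a_n denote the general term. Form |a_n|^(1/n) and simplify:
|a_n|^(1/n) = 7^(1/n)/n
Take the limit as n -> infinity: L = 0.
Since L = 0 < 1, the root test implies convergence.

converges


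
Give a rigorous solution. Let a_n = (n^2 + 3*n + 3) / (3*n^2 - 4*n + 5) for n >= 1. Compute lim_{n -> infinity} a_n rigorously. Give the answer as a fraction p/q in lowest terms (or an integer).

Divide numerator and denominator by n^2, the highest power:
numerator / n^2 = 1 + 3/n + 3/n^2
denominator / n^2 = 3 - 4/n + 5/n^2
As n -> infinity, all terms of the form c/n^k (k >= 1) tend to 0.
So numerator / n^2 -> 1 and denominator / n^2 -> 3.
Therefore lim a_n = 1/3.

1/3


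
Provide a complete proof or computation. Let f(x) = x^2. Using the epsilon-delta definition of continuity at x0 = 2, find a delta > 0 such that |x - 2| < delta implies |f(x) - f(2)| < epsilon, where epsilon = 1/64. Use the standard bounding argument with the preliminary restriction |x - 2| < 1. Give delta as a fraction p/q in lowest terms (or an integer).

Factor: |x^2 - (2)^2| = |x - 2| * |x + 2|.
Impose |x - 2| < 1 first. Then |x + 2| = |(x - 2) + 2*(2)| <= |x - 2| + 2*|2| < 1 + 4 = 5.
So |x^2 - (2)^2| < delta * 5.
We need delta * 5 <= 1/64, i.e. delta <= 1/64/5 = 1/320.
Since 1/320 < 1, this is tighter than 1; take delta = 1/320.
So delta = 1/320 works.

1/320


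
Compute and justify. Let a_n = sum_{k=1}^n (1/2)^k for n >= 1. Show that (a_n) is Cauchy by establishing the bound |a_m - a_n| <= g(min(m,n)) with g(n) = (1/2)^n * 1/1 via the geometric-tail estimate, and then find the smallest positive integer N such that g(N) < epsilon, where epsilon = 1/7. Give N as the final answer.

For m > n >= 1: |a_m - a_n| = sum_{k=n+1}^m (1/2)^k < sum_{k=n+1}^infinity (1/2)^k = (1/2)^(n+1) / (1 - 1/2) = (1/2)^n * (1/2) * (2/1) = (1/2)^n * 1/1.
So g(n) = (1/2)^n / 1. Since g(n) -> 0, (a_n) is Cauchy.
Now solve g(N) < 1/7: (1/2)^N / 1 < 1/7 <=> 2^N > 1 / (1 * 1/7) = 7.
Check powers of 2: 2^2 = 4 <= 7, 2^3 = 8 > 7.
So the smallest such N is 3. Check: g(3) = 1/(1 * 8) = 1/8 < 1/7.

3


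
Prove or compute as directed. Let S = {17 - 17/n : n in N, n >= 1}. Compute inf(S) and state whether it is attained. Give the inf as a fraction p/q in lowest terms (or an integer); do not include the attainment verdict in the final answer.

Analysis:
- Values: 0, 17/2, 34/3, 51/4, ... strictly increasing.
- Minimum is 0 (n=1); inf = 0 (attained).
- 17 - 17/n -> 17 from below; sup = 17, not attained.
Conclusion: inf(S) = 0, attained in S.

0


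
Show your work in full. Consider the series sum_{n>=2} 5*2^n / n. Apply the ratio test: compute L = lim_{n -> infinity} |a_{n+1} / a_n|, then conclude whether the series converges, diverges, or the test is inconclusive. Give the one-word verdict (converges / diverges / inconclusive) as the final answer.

Let a_n denote the general term. Form the ratio a_{n+1}/a_n and simplify:
a_{n+1}/a_n = 2*n/(n + 1)
Take the limit as n -> infinity: L = 2.
Since L = 2 > 1 (or L = infinity), the ratio test implies the series diverges.

diverges


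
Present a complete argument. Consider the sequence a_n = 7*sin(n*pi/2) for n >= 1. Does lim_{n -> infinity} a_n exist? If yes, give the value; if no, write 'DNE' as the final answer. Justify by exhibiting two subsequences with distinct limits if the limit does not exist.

Examine the behaviour of a_n along subsequences.
a_{4k+1} = 7*sin(pi/2 + 2k*pi) = 7 -> 7. a_{4k+3} = 7*sin(3pi/2 + 2k*pi) = -7 -> -7.
Since these two subsequential limits are 7 and -7, distinct, the full sequence cannot converge (a convergent sequence has all subsequences tending to the same limit). So lim a_n does not exist.

DNE


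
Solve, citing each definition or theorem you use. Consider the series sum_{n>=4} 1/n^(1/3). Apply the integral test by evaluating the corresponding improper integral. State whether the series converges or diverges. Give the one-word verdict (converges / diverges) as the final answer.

Let f(x) = x^(-1/3). Then f is positive, continuous, and decreasing on [4, infinity), so the integral test applies.
Compute the improper integral int_{4}^infinity f(x) dx:
  antiderivative F(x) = 3*x^(2/3)/2.
  As x -> infinity, F(x) -> infinity (since p = 1/3 < 1).
  So the integral diverges. By the integral test, the series diverges.

diverges


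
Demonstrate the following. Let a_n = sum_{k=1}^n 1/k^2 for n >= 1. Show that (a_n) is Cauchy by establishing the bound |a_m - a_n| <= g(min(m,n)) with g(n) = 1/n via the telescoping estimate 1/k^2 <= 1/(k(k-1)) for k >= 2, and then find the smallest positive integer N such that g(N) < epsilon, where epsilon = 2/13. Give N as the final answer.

For m > n >= 1: |a_m - a_n| = sum_{k=n+1}^m 1/k^2.
Use 1/k^2 <= 1/(k(k-1)) = 1/(k-1) - 1/k for k >= 2:
sum_{k=n+1}^m 1/k^2 <= sum_{k=n+1}^m (1/(k-1) - 1/k) = 1/n - 1/m <= 1/n.
By symmetry the same bound holds with n,m swapped, so |a_m - a_n| <= 1/min(m,n) = g(min(m,n)). Since g(n) -> 0, (a_n) is Cauchy.
Now solve g(N) < 2/13: 1/N < 2/13 <=> N > 1/(2/13) = 13/2.
The smallest integer strictly greater than 13/2 is N = 7.
Check: g(7) = 1/7 < 2/13; g(6) = 1/6 >= 2/13. So N = 7.

7


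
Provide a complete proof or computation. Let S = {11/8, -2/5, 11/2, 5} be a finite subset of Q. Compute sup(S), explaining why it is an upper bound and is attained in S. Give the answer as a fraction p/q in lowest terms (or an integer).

S is finite, so sup(S) = max(S).
Sorted decreasing:
11/2, 5, 11/8, -2/5
The extremum is 11/2.
For every x in S, x <= 11/2. And 11/2 is in S, so it is attained.
Therefore sup(S) = 11/2.

11/2


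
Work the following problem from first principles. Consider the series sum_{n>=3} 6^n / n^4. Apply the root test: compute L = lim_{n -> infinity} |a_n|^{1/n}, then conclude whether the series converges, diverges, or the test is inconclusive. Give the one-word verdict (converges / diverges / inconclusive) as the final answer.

Let a_n denote the general term. Form |a_n|^(1/n) and simplify:
|a_n|^(1/n) = 6/n^(4/n)
Take the limit as n -> infinity: L = 6.
Since L = 6 > 1, the root test implies divergence.

diverges


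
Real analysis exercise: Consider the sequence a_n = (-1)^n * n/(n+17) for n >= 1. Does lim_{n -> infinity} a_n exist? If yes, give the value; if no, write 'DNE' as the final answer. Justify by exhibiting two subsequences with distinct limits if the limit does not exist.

Examine the behaviour of a_n along subsequences.
a_{2k} = 2k/(2k+17) -> 1. a_{2k+1} = -(2k+1)/(2k+18) -> -1.
Since these two subsequential limits are 1 and -1, distinct, the full sequence cannot converge (a convergent sequence has all subsequences tending to the same limit). So lim a_n does not exist.

DNE


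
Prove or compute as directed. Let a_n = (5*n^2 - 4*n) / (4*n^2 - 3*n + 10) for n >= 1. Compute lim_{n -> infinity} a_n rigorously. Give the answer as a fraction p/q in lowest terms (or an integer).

Divide numerator and denominator by n^2, the highest power:
numerator / n^2 = 5 - 4/n
denominator / n^2 = 4 - 3/n + 10/n^2
As n -> infinity, all terms of the form c/n^k (k >= 1) tend to 0.
So numerator / n^2 -> 5 and denominator / n^2 -> 4.
Therefore lim a_n = 5/4.

5/4


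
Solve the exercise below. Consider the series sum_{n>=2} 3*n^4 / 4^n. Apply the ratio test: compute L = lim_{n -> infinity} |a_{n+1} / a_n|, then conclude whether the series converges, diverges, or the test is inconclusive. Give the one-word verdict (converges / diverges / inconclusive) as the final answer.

Let a_n denote the general term. Form the ratio a_{n+1}/a_n and simplify:
a_{n+1}/a_n = (n + 1)^4/(4*n^4)
Take the limit as n -> infinity: L = 1/4.
Since L = 1/4 < 1, the ratio test implies the series converges.

converges


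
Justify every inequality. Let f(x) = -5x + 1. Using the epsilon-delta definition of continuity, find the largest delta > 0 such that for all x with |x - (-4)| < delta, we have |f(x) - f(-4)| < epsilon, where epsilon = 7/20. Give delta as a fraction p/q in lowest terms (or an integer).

We compute f(-4) = -5*(-4) + 1 = 21.
|f(x) - f(-4)| = |-5x + 1 - (21)| = |-5(x - (-4))| = 5|x - (-4)|.
We need 5|x - (-4)| < 7/20, i.e. |x - (-4)| < 7/20 / 5 = 7/100.
So any delta <= 7/100 works. Conversely, if delta > 7/100, then x = -4 + 7/100 satisfies |x - (-4)| = 7/100 < delta but |f(x) - f(-4)| = 5 * 7/100 = 7/20, which is not < 7/20; so no larger delta works.
Hence the largest such delta is 7/100.

7/100


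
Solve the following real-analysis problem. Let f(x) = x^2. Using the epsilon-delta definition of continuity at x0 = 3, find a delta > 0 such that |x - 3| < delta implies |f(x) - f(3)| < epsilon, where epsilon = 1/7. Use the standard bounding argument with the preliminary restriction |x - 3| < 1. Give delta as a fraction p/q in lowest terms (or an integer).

Factor: |x^2 - (3)^2| = |x - 3| * |x + 3|.
Impose |x - 3| < 1 first. Then |x + 3| = |(x - 3) + 2*(3)| <= |x - 3| + 2*|3| < 1 + 6 = 7.
So |x^2 - (3)^2| < delta * 7.
We need delta * 7 <= 1/7, i.e. delta <= 1/7/7 = 1/49.
Since 1/49 < 1, this is tighter than 1; take delta = 1/49.
So delta = 1/49 works.

1/49


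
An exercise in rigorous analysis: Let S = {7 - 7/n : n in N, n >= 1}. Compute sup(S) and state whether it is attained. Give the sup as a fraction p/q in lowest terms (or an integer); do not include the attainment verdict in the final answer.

Analysis:
- Values: 0, 7/2, 14/3, 21/4, ... strictly increasing.
- Minimum is 0 (n=1); inf = 0 (attained).
- 7 - 7/n -> 7 from below; sup = 7, not attained.
Conclusion: sup(S) = 7, not attained in S.

7


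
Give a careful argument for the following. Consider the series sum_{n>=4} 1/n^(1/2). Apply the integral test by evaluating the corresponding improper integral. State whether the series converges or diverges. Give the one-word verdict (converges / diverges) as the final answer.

Let f(x) = 1/sqrt(x). Then f is positive, continuous, and decreasing on [4, infinity), so the integral test applies.
Compute the improper integral int_{4}^infinity f(x) dx:
  antiderivative F(x) = 2*sqrt(x).
  As x -> infinity, F(x) -> infinity (since p = 1/2 < 1).
  So the integral diverges. By the integral test, the series diverges.

diverges


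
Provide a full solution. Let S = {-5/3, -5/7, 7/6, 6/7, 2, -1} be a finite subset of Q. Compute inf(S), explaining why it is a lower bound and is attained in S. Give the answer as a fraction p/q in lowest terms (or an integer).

S is finite, so inf(S) = min(S).
Sorted increasing:
-5/3, -1, -5/7, 6/7, 7/6, 2
The extremum is -5/3.
For every x in S, x >= -5/3. And -5/3 is in S, so it is attained.
Therefore inf(S) = -5/3.

-5/3


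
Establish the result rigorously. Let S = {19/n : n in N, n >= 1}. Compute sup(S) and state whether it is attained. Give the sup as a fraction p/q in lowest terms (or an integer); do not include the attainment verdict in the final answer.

Analysis:
- Values: 19, 19/2, 19/3, 19/4, ... strictly decreasing.
- The maximum is 19 (n=1); sup = 19 (attained).
- The set is bounded below by 0; 19/n -> 0 so 0 is the greatest lower bound.
- 0 is not in the set, so inf = 0 is not attained.
Conclusion: sup(S) = 19, attained in S.

19


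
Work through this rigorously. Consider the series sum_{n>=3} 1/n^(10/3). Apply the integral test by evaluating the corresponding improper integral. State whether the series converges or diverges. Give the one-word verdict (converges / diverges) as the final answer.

Let f(x) = x^(-10/3). Then f is positive, continuous, and decreasing on [3, infinity), so the integral test applies.
Compute the improper integral int_{3}^infinity f(x) dx:
  antiderivative F(x) = -3/(7*x^(7/3)).
  As x -> infinity, F(x) -> 0 (since p = 10/3 > 1).
  So int = F(infinity) - F(3) = 0 - (-3^(2/3)/63) = 3^(2/3)/63.
  Finite, so by the integral test, the series converges.

converges


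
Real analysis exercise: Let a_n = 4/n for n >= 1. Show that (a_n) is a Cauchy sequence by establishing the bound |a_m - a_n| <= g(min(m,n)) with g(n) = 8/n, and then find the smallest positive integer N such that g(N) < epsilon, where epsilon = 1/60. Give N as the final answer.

For any m, n >= 1, by the triangle inequality:
|a_m - a_n| = |4/m - 4/n| <= 4*1/m + 4*1/n <= 8/min(m,n).
So g(n) = 8/n bounds the Cauchy difference. Since g(n) -> 0, (a_n) is Cauchy.
Now solve g(N) < 1/60: 8/N < 1/60 <=> N > 8 / (1/60) = 480.
The smallest integer strictly greater than 480 is N = 481.
Check: g(481) = 8/481 = 8/481 < 1/60; g(480) = 1/60 >= 1/60. So N = 481.

481


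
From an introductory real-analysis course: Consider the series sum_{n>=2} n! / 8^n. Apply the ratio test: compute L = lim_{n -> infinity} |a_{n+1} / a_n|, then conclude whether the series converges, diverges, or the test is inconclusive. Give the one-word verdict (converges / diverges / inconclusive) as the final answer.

Let a_n denote the general term. Form the ratio a_{n+1}/a_n and simplify:
a_{n+1}/a_n = n/8 + 1/8
Take the limit as n -> infinity: L = infinity.
Since L = infinity > 1 (or L = infinity), the ratio test implies the series diverges.

diverges


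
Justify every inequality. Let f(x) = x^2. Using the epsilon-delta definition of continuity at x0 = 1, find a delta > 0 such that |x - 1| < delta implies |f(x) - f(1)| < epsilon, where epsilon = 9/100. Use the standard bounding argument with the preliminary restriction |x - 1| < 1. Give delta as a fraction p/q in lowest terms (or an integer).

Factor: |x^2 - (1)^2| = |x - 1| * |x + 1|.
Impose |x - 1| < 1 first. Then |x + 1| = |(x - 1) + 2*(1)| <= |x - 1| + 2*|1| < 1 + 2 = 3.
So |x^2 - (1)^2| < delta * 3.
We need delta * 3 <= 9/100, i.e. delta <= 9/100/3 = 3/100.
Since 3/100 < 1, this is tighter than 1; take delta = 3/100.
So delta = 3/100 works.

3/100


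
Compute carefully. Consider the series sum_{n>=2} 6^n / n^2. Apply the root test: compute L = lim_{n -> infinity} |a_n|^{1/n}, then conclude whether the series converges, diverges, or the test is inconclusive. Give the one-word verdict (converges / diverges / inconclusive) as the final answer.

Let a_n denote the general term. Form |a_n|^(1/n) and simplify:
|a_n|^(1/n) = 6/n^(2/n)
Take the limit as n -> infinity: L = 6.
Since L = 6 > 1, the root test implies divergence.

diverges


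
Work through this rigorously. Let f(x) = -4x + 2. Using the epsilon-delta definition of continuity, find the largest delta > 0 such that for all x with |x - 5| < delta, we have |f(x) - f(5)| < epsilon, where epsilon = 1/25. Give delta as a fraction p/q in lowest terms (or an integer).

We compute f(5) = -4*(5) + 2 = -18.
|f(x) - f(5)| = |-4x + 2 - (-18)| = |-4(x - 5)| = 4|x - 5|.
We need 4|x - 5| < 1/25, i.e. |x - 5| < 1/25 / 4 = 1/100.
So any delta <= 1/100 works. Conversely, if delta > 1/100, then x = 5 + 1/100 satisfies |x - 5| = 1/100 < delta but |f(x) - f(5)| = 4 * 1/100 = 1/25, which is not < 1/25; so no larger delta works.
Hence the largest such delta is 1/100.

1/100


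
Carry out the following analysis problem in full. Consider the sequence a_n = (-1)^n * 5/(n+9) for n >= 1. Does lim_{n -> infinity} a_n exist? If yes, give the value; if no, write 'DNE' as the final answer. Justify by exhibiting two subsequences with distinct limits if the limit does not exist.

Examine the behaviour of a_n along subsequences.
Even-n subsequence a_{2k} = 5/(2k+9) -> 0. Odd-n subsequence a_{2k+1} = -5/(2k+10) -> 0. Both tend to 0, which suggests the limit is 0; verify directly.
|a_n - 0| = 5/(n+9) < 5/n for every n >= 1.
Given epsilon > 0, choose a positive integer N > 5/epsilon. Then for all n >= N, |a_n| < 5/n <= 5/N < epsilon.
So by the definition of the limit, lim a_n exists and equals 0.

0


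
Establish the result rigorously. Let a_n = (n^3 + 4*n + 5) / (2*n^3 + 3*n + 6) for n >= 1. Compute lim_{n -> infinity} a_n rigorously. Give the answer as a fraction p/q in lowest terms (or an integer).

Divide numerator and denominator by n^3, the highest power:
numerator / n^3 = 1 + 4/n^2 + 5/n^3
denominator / n^3 = 2 + 3/n^2 + 6/n^3
As n -> infinity, all terms of the form c/n^k (k >= 1) tend to 0.
So numerator / n^3 -> 1 and denominator / n^3 -> 2.
Therefore lim a_n = 1/2.

1/2


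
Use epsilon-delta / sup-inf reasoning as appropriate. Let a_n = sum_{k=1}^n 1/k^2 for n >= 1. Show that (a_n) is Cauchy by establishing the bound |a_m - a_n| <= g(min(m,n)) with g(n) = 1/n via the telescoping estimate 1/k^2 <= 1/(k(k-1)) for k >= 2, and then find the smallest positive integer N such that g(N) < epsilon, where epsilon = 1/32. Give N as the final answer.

For m > n >= 1: |a_m - a_n| = sum_{k=n+1}^m 1/k^2.
Use 1/k^2 <= 1/(k(k-1)) = 1/(k-1) - 1/k for k >= 2:
sum_{k=n+1}^m 1/k^2 <= sum_{k=n+1}^m (1/(k-1) - 1/k) = 1/n - 1/m <= 1/n.
By symmetry the same bound holds with n,m swapped, so |a_m - a_n| <= 1/min(m,n) = g(min(m,n)). Since g(n) -> 0, (a_n) is Cauchy.
Now solve g(N) < 1/32: 1/N < 1/32 <=> N > 1/(1/32) = 32.
The smallest integer strictly greater than 32 is N = 33.
Check: g(33) = 1/33 < 1/32; g(32) = 1/32 >= 1/32. So N = 33.

33


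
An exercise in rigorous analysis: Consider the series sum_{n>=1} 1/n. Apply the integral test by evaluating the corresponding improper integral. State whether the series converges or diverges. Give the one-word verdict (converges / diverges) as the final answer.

Let f(x) = 1/x. Then f is positive, continuous, and decreasing on [1, infinity), so the integral test applies.
Compute the improper integral int_{1}^infinity f(x) dx:
  antiderivative F(x) = log(x).
  As x -> infinity, log(x) -> infinity.
  So int = infinity - log(1) = infinity. By the integral test, the series diverges.

diverges


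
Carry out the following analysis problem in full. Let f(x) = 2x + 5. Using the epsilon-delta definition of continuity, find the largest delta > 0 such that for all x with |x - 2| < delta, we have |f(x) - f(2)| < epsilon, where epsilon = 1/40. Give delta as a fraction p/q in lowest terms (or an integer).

We compute f(2) = 2*(2) + 5 = 9.
|f(x) - f(2)| = |2x + 5 - (9)| = |2(x - 2)| = 2|x - 2|.
We need 2|x - 2| < 1/40, i.e. |x - 2| < 1/40 / 2 = 1/80.
So any delta <= 1/80 works. Conversely, if delta > 1/80, then x = 2 + 1/80 satisfies |x - 2| = 1/80 < delta but |f(x) - f(2)| = 2 * 1/80 = 1/40, which is not < 1/40; so no larger delta works.
Hence the largest such delta is 1/80.

1/80


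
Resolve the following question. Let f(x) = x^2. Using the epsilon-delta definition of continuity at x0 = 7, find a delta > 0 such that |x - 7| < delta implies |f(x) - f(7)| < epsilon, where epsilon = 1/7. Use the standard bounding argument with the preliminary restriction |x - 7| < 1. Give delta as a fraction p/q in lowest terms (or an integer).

Factor: |x^2 - (7)^2| = |x - 7| * |x + 7|.
Impose |x - 7| < 1 first. Then |x + 7| = |(x - 7) + 2*(7)| <= |x - 7| + 2*|7| < 1 + 14 = 15.
So |x^2 - (7)^2| < delta * 15.
We need delta * 15 <= 1/7, i.e. delta <= 1/7/15 = 1/105.
Since 1/105 < 1, this is tighter than 1; take delta = 1/105.
So delta = 1/105 works.

1/105


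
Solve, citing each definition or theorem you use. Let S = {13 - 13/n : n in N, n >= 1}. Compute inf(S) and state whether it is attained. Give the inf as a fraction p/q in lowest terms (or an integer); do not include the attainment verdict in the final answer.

Analysis:
- Values: 0, 13/2, 26/3, 39/4, ... strictly increasing.
- Minimum is 0 (n=1); inf = 0 (attained).
- 13 - 13/n -> 13 from below; sup = 13, not attained.
Conclusion: inf(S) = 0, attained in S.

0


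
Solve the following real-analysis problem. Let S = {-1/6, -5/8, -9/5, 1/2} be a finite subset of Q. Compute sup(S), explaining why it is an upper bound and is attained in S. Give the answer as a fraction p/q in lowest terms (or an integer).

S is finite, so sup(S) = max(S).
Sorted decreasing:
1/2, -1/6, -5/8, -9/5
The extremum is 1/2.
For every x in S, x <= 1/2. And 1/2 is in S, so it is attained.
Therefore sup(S) = 1/2.

1/2


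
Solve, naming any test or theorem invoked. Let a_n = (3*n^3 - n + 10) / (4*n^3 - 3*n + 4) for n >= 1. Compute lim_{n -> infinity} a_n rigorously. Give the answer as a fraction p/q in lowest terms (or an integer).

Divide numerator and denominator by n^3, the highest power:
numerator / n^3 = 3 - 1/n^2 + 10/n^3
denominator / n^3 = 4 - 3/n^2 + 4/n^3
As n -> infinity, all terms of the form c/n^k (k >= 1) tend to 0.
So numerator / n^3 -> 3 and denominator / n^3 -> 4.
Therefore lim a_n = 3/4.

3/4


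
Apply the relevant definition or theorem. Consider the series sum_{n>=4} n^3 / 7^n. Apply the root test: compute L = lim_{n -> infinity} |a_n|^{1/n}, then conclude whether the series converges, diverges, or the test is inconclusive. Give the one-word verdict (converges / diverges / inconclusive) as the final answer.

Let a_n denote the general term. Form |a_n|^(1/n) and simplify:
|a_n|^(1/n) = n^(3/n)/7
Take the limit as n -> infinity: L = 1/7.
Since L = 1/7 < 1, the root test implies convergence.

converges


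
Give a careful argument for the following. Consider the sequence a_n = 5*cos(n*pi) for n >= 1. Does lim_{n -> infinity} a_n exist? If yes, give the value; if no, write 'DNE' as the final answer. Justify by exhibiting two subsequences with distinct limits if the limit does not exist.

Examine the behaviour of a_n along subsequences.
cos(n*pi) = (-1)^n, so a_n = 5*(-1)^n. a_{2k} = 5 -> 5. a_{2k+1} = -5 -> -5.
Since these two subsequential limits are 5 and -5, distinct, the full sequence cannot converge (a convergent sequence has all subsequences tending to the same limit). So lim a_n does not exist.

DNE


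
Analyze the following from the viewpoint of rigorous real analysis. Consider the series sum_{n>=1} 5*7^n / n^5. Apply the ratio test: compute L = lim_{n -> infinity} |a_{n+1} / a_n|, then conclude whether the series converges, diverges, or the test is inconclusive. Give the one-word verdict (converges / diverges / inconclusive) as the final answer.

Let a_n denote the general term. Form the ratio a_{n+1}/a_n and simplify:
a_{n+1}/a_n = 7*n^5/(n + 1)^5
Take the limit as n -> infinity: L = 7.
Since L = 7 > 1 (or L = infinity), the ratio test implies the series diverges.

diverges


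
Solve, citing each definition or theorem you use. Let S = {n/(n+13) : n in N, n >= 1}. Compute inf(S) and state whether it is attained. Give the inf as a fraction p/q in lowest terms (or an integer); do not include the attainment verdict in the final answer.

Analysis:
- Values: 1/14, 2/15, 3/16, 4/17, ... strictly increasing.
- Minimum is 1/14 (n=1); inf = 1/14 (attained).
- n/(n+13) = 1 - 13/(n+13) -> 1 from below as n -> infinity, and never equals 1.
- So sup = 1 (not attained).
Conclusion: inf(S) = 1/14, attained in S.

1/14


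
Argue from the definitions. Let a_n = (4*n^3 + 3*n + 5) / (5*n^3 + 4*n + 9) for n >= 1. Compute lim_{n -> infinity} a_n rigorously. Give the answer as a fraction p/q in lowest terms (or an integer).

Divide numerator and denominator by n^3, the highest power:
numerator / n^3 = 4 + 3/n^2 + 5/n^3
denominator / n^3 = 5 + 4/n^2 + 9/n^3
As n -> infinity, all terms of the form c/n^k (k >= 1) tend to 0.
So numerator / n^3 -> 4 and denominator / n^3 -> 5.
Therefore lim a_n = 4/5.

4/5


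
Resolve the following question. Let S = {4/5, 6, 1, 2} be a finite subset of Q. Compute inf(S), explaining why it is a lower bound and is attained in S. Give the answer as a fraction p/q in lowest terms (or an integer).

S is finite, so inf(S) = min(S).
Sorted increasing:
4/5, 1, 2, 6
The extremum is 4/5.
For every x in S, x >= 4/5. And 4/5 is in S, so it is attained.
Therefore inf(S) = 4/5.

4/5


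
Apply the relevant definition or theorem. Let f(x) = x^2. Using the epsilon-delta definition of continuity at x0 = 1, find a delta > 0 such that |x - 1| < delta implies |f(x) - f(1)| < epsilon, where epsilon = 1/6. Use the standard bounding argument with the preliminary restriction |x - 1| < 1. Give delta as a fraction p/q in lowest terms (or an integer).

Factor: |x^2 - (1)^2| = |x - 1| * |x + 1|.
Impose |x - 1| < 1 first. Then |x + 1| = |(x - 1) + 2*(1)| <= |x - 1| + 2*|1| < 1 + 2 = 3.
So |x^2 - (1)^2| < delta * 3.
We need delta * 3 <= 1/6, i.e. delta <= 1/6/3 = 1/18.
Since 1/18 < 1, this is tighter than 1; take delta = 1/18.
So delta = 1/18 works.

1/18


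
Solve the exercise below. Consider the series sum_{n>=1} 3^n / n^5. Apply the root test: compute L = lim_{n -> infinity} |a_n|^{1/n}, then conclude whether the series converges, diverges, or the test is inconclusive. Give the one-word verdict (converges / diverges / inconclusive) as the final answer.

Let a_n denote the general term. Form |a_n|^(1/n) and simplify:
|a_n|^(1/n) = 3/n^(5/n)
Take the limit as n -> infinity: L = 3.
Since L = 3 > 1, the root test implies divergence.

diverges


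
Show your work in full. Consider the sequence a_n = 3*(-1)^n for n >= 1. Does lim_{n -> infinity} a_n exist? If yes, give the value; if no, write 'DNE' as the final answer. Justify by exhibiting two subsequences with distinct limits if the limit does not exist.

Examine the behaviour of a_n along subsequences.
Even-n subsequence a_{2k} = 3 -> 3. Odd-n subsequence a_{2k+1} = -3 -> -3.
Since these two subsequential limits are 3 and -3, distinct, the full sequence cannot converge (a convergent sequence has all subsequences tending to the same limit). So lim a_n does not exist.

DNE


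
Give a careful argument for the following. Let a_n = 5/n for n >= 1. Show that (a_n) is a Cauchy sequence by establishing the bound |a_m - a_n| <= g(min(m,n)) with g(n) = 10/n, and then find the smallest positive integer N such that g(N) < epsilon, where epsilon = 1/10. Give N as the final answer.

For any m, n >= 1, by the triangle inequality:
|a_m - a_n| = |5/m - 5/n| <= 5*1/m + 5*1/n <= 10/min(m,n).
So g(n) = 10/n bounds the Cauchy difference. Since g(n) -> 0, (a_n) is Cauchy.
Now solve g(N) < 1/10: 10/N < 1/10 <=> N > 10 / (1/10) = 100.
The smallest integer strictly greater than 100 is N = 101.
Check: g(101) = 10/101 = 10/101 < 1/10; g(100) = 1/10 >= 1/10. So N = 101.

101


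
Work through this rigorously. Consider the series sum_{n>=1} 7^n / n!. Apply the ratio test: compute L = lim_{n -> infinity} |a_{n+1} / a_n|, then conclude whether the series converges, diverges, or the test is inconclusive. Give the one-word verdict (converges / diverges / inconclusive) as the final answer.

Let a_n denote the general term. Form the ratio a_{n+1}/a_n and simplify:
a_{n+1}/a_n = 7/(n + 1)
Take the limit as n -> infinity: L = 0.
Since L = 0 < 1, the ratio test implies the series converges.

converges


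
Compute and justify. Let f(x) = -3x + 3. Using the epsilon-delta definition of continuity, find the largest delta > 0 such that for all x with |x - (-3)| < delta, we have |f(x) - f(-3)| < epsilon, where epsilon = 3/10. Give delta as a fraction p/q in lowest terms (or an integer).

We compute f(-3) = -3*(-3) + 3 = 12.
|f(x) - f(-3)| = |-3x + 3 - (12)| = |-3(x - (-3))| = 3|x - (-3)|.
We need 3|x - (-3)| < 3/10, i.e. |x - (-3)| < 3/10 / 3 = 1/10.
So any delta <= 1/10 works. Conversely, if delta > 1/10, then x = -3 + 1/10 satisfies |x - (-3)| = 1/10 < delta but |f(x) - f(-3)| = 3 * 1/10 = 3/10, which is not < 3/10; so no larger delta works.
Hence the largest such delta is 1/10.

1/10


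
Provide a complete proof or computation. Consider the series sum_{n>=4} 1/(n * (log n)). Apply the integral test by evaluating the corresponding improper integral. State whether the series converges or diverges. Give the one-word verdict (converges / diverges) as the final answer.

Let f(x) = 1/(x*log(x)). Then f is positive, continuous, and decreasing on [4, infinity), so the integral test applies.
Compute the improper integral int_{4}^infinity f(x) dx:
  antiderivative F(x) = log(log(x)).
  F(x) = log(log(x)) -> infinity as x -> infinity. The integral diverges, so by the integral test, the series diverges.

diverges


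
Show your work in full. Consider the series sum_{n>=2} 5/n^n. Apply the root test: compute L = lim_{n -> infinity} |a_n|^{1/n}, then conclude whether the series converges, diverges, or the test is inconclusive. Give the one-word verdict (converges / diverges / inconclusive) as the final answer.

Let a_n denote the general term. Form |a_n|^(1/n) and simplify:
|a_n|^(1/n) = 5^(1/n)/n
Take the limit as n -> infinity: L = 0.
Since L = 0 < 1, the root test implies convergence.

converges


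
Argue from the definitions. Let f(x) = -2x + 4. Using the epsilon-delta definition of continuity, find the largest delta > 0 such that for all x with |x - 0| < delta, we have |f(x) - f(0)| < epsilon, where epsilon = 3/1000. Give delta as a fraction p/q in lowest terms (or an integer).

We compute f(0) = -2*(0) + 4 = 4.
|f(x) - f(0)| = |-2x + 4 - (4)| = |-2(x - 0)| = 2|x - 0|.
We need 2|x - 0| < 3/1000, i.e. |x - 0| < 3/1000 / 2 = 3/2000.
So any delta <= 3/2000 works. Conversely, if delta > 3/2000, then x = 0 + 3/2000 satisfies |x - 0| = 3/2000 < delta but |f(x) - f(0)| = 2 * 3/2000 = 3/1000, which is not < 3/1000; so no larger delta works.
Hence the largest such delta is 3/2000.

3/2000


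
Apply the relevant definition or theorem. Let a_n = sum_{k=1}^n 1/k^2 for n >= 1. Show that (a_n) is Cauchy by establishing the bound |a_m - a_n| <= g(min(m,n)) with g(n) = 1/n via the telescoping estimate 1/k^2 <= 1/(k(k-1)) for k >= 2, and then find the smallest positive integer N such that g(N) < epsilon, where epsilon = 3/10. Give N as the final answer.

For m > n >= 1: |a_m - a_n| = sum_{k=n+1}^m 1/k^2.
Use 1/k^2 <= 1/(k(k-1)) = 1/(k-1) - 1/k for k >= 2:
sum_{k=n+1}^m 1/k^2 <= sum_{k=n+1}^m (1/(k-1) - 1/k) = 1/n - 1/m <= 1/n.
By symmetry the same bound holds with n,m swapped, so |a_m - a_n| <= 1/min(m,n) = g(min(m,n)). Since g(n) -> 0, (a_n) is Cauchy.
Now solve g(N) < 3/10: 1/N < 3/10 <=> N > 1/(3/10) = 10/3.
The smallest integer strictly greater than 10/3 is N = 4.
Check: g(4) = 1/4 < 3/10; g(3) = 1/3 >= 3/10. So N = 4.

4


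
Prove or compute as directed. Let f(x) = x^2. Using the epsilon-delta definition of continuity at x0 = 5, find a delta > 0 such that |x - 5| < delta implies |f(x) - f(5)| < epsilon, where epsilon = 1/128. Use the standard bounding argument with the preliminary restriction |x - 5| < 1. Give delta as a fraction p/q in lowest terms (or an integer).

Factor: |x^2 - (5)^2| = |x - 5| * |x + 5|.
Impose |x - 5| < 1 first. Then |x + 5| = |(x - 5) + 2*(5)| <= |x - 5| + 2*|5| < 1 + 10 = 11.
So |x^2 - (5)^2| < delta * 11.
We need delta * 11 <= 1/128, i.e. delta <= 1/128/11 = 1/1408.
Since 1/1408 < 1, this is tighter than 1; take delta = 1/1408.
So delta = 1/1408 works.

1/1408


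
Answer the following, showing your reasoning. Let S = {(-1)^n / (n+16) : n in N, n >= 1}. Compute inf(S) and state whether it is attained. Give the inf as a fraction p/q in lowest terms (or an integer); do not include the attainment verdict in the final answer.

Analysis:
- Values: -1/17, 1/18, -1/19, 1/20, -1/21, ...
- Positive terms (even n): 1/(2+16), 1/(4+16), ... decreasing -> max = 1/18 (n=2).
- Negative terms (odd n): -1/(1+16), -1/(3+16), ... increasing -> min = -1/17 (n=1).
- So sup = 1/18 (attained at n=2); inf = -1/17 (attained at n=1).
Conclusion: inf(S) = -1/17, attained in S.

-1/17
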